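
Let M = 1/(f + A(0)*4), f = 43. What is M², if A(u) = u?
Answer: 1/1849 ≈ 0.00054083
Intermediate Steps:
M = 1/43 (M = 1/(43 + 0*4) = 1/(43 + 0) = 1/43 ≈ 0.023256)
M² = (1/43)² = 1/1849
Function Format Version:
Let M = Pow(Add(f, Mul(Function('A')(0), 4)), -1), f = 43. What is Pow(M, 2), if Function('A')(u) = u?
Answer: Rational(1, 1849) ≈ 0.00054083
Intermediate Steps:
M = Rational(1, 43) (M = Pow(Add(43, Mul(0, 4)), -1) = Pow(Add(43, 0), -1) = Pow(43, -1) = Rational(1, 43) ≈ 0.023256)
Pow(M, 2) = Pow(Rational(1, 43), 2) = Rational(1, 1849)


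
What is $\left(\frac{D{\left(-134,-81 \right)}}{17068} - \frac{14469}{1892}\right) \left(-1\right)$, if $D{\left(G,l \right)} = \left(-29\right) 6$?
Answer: $\frac{61821525}{8073164} \approx 7.6577$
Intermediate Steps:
$D{\left(G,l \right)} = -174$
$\left(\frac{D{\left(-134,-81 \right)}}{17068} - \frac{14469}{1892}\right) \left(-1\right) = \left(- \frac{174}{17068} - \frac{14469}{1892}\right) \left(-1\right) = \left(\left(-174\right) \frac{1}{17068} - \frac{14469}{1892}\right) \left(-1\right) = \left(- \frac{87}{8534} - \frac{14469}{1892}\right) \left(-1\right) = \left(- \frac{61821525}{8073164}\right) \left(-1\right) = \frac{61821525}{8073164}$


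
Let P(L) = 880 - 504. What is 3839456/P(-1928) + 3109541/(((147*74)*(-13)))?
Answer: 67722955421/6646458 ≈ 10189.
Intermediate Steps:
P(L) = 376
3839456/P(-1928) + 3109541/(((147*74)*(-13))) = 3839456/376 + 3109541/(((147*74)*(-13))) = 3839456*(1/376) + 3109541/((10878*(-13))) = 479932/47 + 3109541/(-141414) = 479932/47 + 3109541*(-1/141414) = 479932/47 - 3109541/141414 = 67722955421/6646458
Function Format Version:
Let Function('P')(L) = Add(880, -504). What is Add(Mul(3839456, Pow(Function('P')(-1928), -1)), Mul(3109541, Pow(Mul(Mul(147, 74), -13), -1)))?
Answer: Rational(67722955421, 6646458) ≈ 10189.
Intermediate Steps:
Function('P')(L) = 376
Add(Mul(3839456, Pow(Function('P')(-1928), -1)), Mul(3109541, Pow(Mul(Mul(147, 74), -13), -1))) = Add(Mul(3839456, Pow(376, -1)), Mul(3109541, Pow(Mul(Mul(147, 74), -13), -1))) = Add(Mul(3839456, Rational(1, 376)), Mul(3109541, Pow(Mul(10878, -13), -1))) = Add(Rational(479932, 47), Mul(3109541, Pow(-141414, -1))) = Add(Rational(479932, 47), Mul(3109541, Rational(-1, 141414))) = Add(Rational(479932, 47), Rational(-3109541, 141414)) = Rational(67722955421, 6646458)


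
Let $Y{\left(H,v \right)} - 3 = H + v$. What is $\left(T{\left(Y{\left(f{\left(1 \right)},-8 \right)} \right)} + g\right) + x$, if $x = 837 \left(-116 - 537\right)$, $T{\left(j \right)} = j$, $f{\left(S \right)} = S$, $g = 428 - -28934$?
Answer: $-517203$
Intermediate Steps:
$g = 29362$ ($g = 428 + 28934 = 29362$)
$Y{\left(H,v \right)} = 3 + H + v$ ($Y{\left(H,v \right)} = 3 + \left(H + v\right) = 3 + H + v$)
$x = -546561$ ($x = 837 \left(-653\right) = -546561$)
$\left(T{\left(Y{\left(f{\left(1 \right)},-8 \right)} \right)} + g\right) + x = \left(\left(3 + 1 - 8\right) + 29362\right) - 546561 = \left(-4 + 29362\right) - 546561 = 29358 - 546561 = -517203$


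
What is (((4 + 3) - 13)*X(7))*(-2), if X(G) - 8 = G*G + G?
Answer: 768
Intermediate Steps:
X(G) = 8 + G + G² (X(G) = 8 + (G*G + G) = 8 + (G² + G) = 8 + (G + G²) = 8 + G + G²)
(((4 + 3) - 13)*X(7))*(-2) = (((4 + 3) - 13)*(8 + 7 + 7²))*(-2) = ((7 - 13)*(8 + 7 + 49))*(-2) = -6*64*(-2) = -384*(-2) = 768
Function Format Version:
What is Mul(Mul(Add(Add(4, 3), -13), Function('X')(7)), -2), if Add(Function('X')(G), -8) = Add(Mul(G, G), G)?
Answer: 768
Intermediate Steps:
Function('X')(G) = Add(8, G, Pow(G, 2)) (Function('X')(G) = Add(8, Add(Mul(G, G), G)) = Add(8, Add(Pow(G, 2), G)) = Add(8, Add(G, Pow(G, 2))) = Add(8, G, Pow(G, 2)))
Mul(Mul(Add(Add(4, 3), -13), Function('X')(7)), -2) = Mul(Mul(Add(Add(4, 3), -13), Add(8, 7, Pow(7, 2))), -2) = Mul(Mul(Add(7, -13), Add(8, 7, 49)), -2) = Mul(Mul(-6, 64), -2) = Mul(-384, -2) = 768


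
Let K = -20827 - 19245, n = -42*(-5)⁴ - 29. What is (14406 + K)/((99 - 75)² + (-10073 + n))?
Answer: 12833/17888 ≈ 0.71741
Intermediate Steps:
n = -26279 (n = -42*625 - 29 = -26250 - 29 = -26279)
K = -40072
(14406 + K)/((99 - 75)² + (-10073 + n)) = (14406 - 40072)/((99 - 75)² + (-10073 - 26279)) = -25666/(24² - 36352) = -25666/(576 - 36352) = -25666/(-35776) = -25666*(-1/35776) = 12833/17888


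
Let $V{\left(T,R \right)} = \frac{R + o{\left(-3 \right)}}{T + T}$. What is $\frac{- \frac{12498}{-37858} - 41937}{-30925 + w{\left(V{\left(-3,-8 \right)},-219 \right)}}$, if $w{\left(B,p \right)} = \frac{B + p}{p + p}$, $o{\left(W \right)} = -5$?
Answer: $\frac{2086156920672}{1538352239471} \approx 1.3561$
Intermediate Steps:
$V{\left(T,R \right)} = \frac{-5 + R}{2 T}$ ($V{\left(T,R \right)} = \frac{R - 5}{T + T} = \frac{-5 + R}{2 T}$)
$w{\left(B,p \right)} = \frac{B + p}{2 p}$
$\frac{- \frac{12498}{-37858} - 41937}{-30925 + w{\left(V{\left(-3,-8 \right)},-219 \right)}} = \frac{- \frac{12498}{-37858} - 41937}{-30925 + \frac{\frac{-5 - 8}{2 \left(-3\right)} - 219}{2 \left(-219\right)}} = \frac{\left(-12498\right) \left(- \frac{1}{37858}\right) - 41937}{-30925 + \frac{1}{2} \left(- \frac{1}{219}\right) \left(\frac{1}{2} \left(- \frac{1}{3}\right) \left(-13\right) - 219\right)} = \frac{\frac{6249}{18929} - 41937}{-30925 + \frac{1}{2} \left(- \frac{1}{219}\right) \left(\frac{13}{6} - 219\right)} = - \frac{793819224}{18929 \left(-30925 + \frac{1}{2} \left(- \frac{1}{219}\right) \left(- \frac{1301}{6}\right)\right)} = - \frac{793819224}{18929 \left(-30925 + \frac{1301}{2628}\right)} = - \frac{793819224}{18929 \left(- \frac{81269599}{2628}\right)} = \left(- \frac{793819224}{18929}\right) \left(- \frac{2628}{81269599}\right) = \frac{2086156920672}{1538352239471}$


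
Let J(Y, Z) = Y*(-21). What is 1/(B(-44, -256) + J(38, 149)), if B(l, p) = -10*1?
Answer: -1/808 ≈ -0.0012376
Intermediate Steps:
J(Y, Z) = -21*Y
B(l, p) = -10
1/(B(-44, -256) + J(38, 149)) = 1/(-10 - 21*38) = 1/(-10 - 798) = 1/(-808) = -1/808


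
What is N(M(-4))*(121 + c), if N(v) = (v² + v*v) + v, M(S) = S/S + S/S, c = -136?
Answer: -150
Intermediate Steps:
M(S) = 2 (M(S) = 1 + 1 = 2)
N(v) = v + 2*v² (N(v) = (v² + v²) + v = 2*v² + v = v + 2*v²)
N(M(-4))*(121 + c) = (2*(1 + 2*2))*(121 - 136) = (2*(1 + 4))*(-15) = (2*5)*(-15) = 10*(-15) = -150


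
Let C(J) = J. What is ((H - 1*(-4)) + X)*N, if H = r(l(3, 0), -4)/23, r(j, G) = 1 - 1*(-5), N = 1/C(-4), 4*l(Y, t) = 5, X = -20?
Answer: 181/46 ≈ 3.9348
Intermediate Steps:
l(Y, t) = 5/4 (l(Y, t) = (1/4)*5 = 5/4)
N = -1/4 (N = 1/(-4) = 1*(-1/4) = -1/4 ≈ -0.25000)
r(j, G) = 6 (r(j, G) = 1 + 5 = 6)
H = 6/23 ≈ 0.26087
((H - 1*(-4)) + X)*N = ((6/23 - 1*(-4)) - 20)*(-1/4) = ((6/23 + 4) - 20)*(-1/4) = (98/23 - 20)*(-1/4) = -362/23*(-1/4) = 181/46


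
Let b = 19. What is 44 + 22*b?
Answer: 462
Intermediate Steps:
44 + 22*b = 44 + 22*19 = 44 + 418 = 462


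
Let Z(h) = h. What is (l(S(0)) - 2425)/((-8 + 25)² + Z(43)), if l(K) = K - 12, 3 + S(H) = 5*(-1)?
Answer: -2445/332 ≈ -7.3645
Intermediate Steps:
S(H) = -8 (S(H) = -3 + 5*(-1) = -3 - 5 = -8)
l(K) = -12 + K
(l(S(0)) - 2425)/((-8 + 25)² + Z(43)) = ((-12 - 8) - 2425)/((-8 + 25)² + 43) = (-20 - 2425)/(17² + 43) = -2445/(289 + 43) = -2445/332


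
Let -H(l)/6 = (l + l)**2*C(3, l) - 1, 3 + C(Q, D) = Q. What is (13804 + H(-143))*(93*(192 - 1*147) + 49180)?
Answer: 736970650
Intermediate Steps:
C(Q, D) = -3 + Q
H(l) = 6 (H(l) = -6*((l + l)**2*(-3 + 3) - 1) = -6*((2*l)**2*0 - 1) = -6*((4*l**2)*0 - 1) = -6*(0 - 1) = -6*(-1) = 6)
(13804 + H(-143))*(93*(192 - 1*147) + 49180) = (13804 + 6)*(93*(192 - 1*147) + 49180) = 13810*(93*(192 - 147) + 49180) = 13810*(93*45 + 49180) = 13810*(4185 + 49180) = 13810*53365 = 736970650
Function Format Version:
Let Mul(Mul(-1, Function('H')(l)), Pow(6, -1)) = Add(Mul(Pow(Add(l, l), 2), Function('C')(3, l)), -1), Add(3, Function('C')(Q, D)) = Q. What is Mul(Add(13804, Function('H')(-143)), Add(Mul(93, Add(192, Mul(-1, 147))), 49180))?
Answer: 736970650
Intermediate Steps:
Function('C')(Q, D) = Add(-3, Q)
Function('H')(l) = 6 (Function('H')(l) = Mul(-6, Add(Mul(Pow(Add(l, l), 2), Add(-3, 3)), -1)) = Mul(-6, Add(Mul(Pow(Mul(2, l), 2), 0), -1)) = Mul(-6, Add(Mul(Mul(4, Pow(l, 2)), 0), -1)) = Mul(-6, Add(0, -1)) = Mul(-6, -1) = 6)
Mul(Add(13804, Function('H')(-143)), Add(Mul(93, Add(192, Mul(-1, 147))), 49180)) = Mul(Add(13804, 6), Add(Mul(93, Add(192, Mul(-1, 147))), 49180)) = Mul(13810, Add(Mul(93, Add(192, -147)), 49180)) = Mul(13810, Add(Mul(93, 45), 49180)) = Mul(13810, Add(4185, 49180)) = Mul(13810, 53365) = 736970650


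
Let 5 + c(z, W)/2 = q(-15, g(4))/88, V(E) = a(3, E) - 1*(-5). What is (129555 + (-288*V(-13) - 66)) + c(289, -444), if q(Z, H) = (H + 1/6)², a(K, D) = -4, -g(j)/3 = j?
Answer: 204643585/1584 ≈ 1.2919e+5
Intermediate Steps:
g(j) = -3*j
q(Z, H) = (⅙ + H)² (q(Z, H) = (H + ⅙)² = (⅙ + H)²)
V(E) = 1 (V(E) = -4 - 1*(-5) = -4 + 5 = 1)
c(z, W) = -10799/1584 (c(z, W) = -10 + 2*(((1 + 6*(-3*4))²/36)/88) = -10 + 2*(((1 + 6*(-12))²/36)*(1/88)) = -10 + 2*(((1 - 72)²/36)*(1/88)) = -10 + 2*(((1/36)*(-71)²)*(1/88)) = -10 + 2*(((1/36)*5041)*(1/88)) = -10 + 2*((5041/36)*(1/88)) = -10 + 2*(5041/3168) = -10 + 5041/1584 = -10799/1584)
(129555 + (-288*V(-13) - 66)) + c(289, -444) = (129555 + (-288*1 - 66)) - 10799/1584 = (129555 + (-288 - 66)) - 10799/1584 = (129555 - 354) - 10799/1584 = 129201 - 10799/1584 = 204643585/1584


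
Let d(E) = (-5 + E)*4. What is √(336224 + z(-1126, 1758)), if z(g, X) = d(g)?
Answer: 10*√3317 ≈ 575.93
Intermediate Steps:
d(E) = -20 + 4*E
z(g, X) = -20 + 4*g
√(336224 + z(-1126, 1758)) = √(336224 + (-20 + 4*(-1126))) = √(336224 + (-20 - 4504)) = √(336224 - 4524) = √331700 = 10*√3317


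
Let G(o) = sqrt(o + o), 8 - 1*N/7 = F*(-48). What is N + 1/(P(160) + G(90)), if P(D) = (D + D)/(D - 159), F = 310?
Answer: 532647992/5111 - 3*sqrt(5)/51110 ≈ 1.0422e+5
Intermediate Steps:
P(D) = 2*D/(-159 + D) (P(D) = (2*D)/(-159 + D) = 2*D/(-159 + D))
N = 104216 (N = 56 - 2170*(-48) = 56 - 7*(-14880) = 56 + 104160 = 104216)
G(o) = sqrt(2)*sqrt(o) (G(o) = sqrt(2*o) = sqrt(2)*sqrt(o))
N + 1/(P(160) + G(90)) = 104216 + 1/(2*160/(-159 + 160) + sqrt(2)*sqrt(90)) = 104216 + 1/(2*160/1 + sqrt(2)*(3*sqrt(10))) = 104216 + 1/(2*160*1 + 6*sqrt(5)) = 104216 + 1/(320 + 6*sqrt(5))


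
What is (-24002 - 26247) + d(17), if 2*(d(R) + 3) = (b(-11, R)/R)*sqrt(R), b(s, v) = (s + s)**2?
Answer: -50252 + 242*sqrt(17)/17 ≈ -50193.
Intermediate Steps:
b(s, v) = 4*s**2 (b(s, v) = (2*s)**2 = 4*s**2)
d(R) = -3 + 242/sqrt(R) (d(R) = -3 + (((4*(-11)**2)/R)*sqrt(R))/2 = -3 + (((4*121)/R)*sqrt(R))/2 = -3 + ((484/R)*sqrt(R))/2 = -3 + (484/sqrt(R))/2 = -3 + 242/sqrt(R))
(-24002 - 26247) + d(17) = (-24002 - 26247) + (-3 + 242/sqrt(17)) = -50249 + (-3 + 242*(sqrt(17)/17)) = -50249 + (-3 + 242*sqrt(17)/17) = -50252 + 242*sqrt(17)/17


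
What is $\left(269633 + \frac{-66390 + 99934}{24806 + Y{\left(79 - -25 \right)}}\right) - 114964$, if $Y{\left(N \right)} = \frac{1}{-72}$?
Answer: $\frac{276246043907}{1786031} \approx 1.5467 \cdot 10^{5}$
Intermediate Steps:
$Y{\left(N \right)} = - \frac{1}{72}$
$\left(269633 + \frac{-66390 + 99934}{24806 + Y{\left(79 - -25 \right)}}\right) - 114964 = \left(269633 + \frac{-66390 + 99934}{24806 - \frac{1}{72}}\right) - 114964 = \left(269633 + \frac{33544}{\frac{1786031}{72}}\right) - 114964 = \left(269633 + 33544 \cdot \frac{72}{1786031}\right) - 114964 = \left(269633 + \frac{2415168}{1786031}\right) - 114964 = \frac{481575311791}{1786031} - 114964 = \frac{276246043907}{1786031}$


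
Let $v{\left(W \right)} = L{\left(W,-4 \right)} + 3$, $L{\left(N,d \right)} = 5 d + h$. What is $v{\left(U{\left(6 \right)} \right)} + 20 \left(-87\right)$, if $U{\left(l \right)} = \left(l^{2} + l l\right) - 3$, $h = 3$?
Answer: $-1754$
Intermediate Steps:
$U{\left(l \right)} = -3 + 2 l^{2}$ ($U{\left(l \right)} = \left(l^{2} + l^{2}\right) - 3 = 2 l^{2} - 3 = -3 + 2 l^{2}$)
$L{\left(N,d \right)} = 3 + 5 d$ ($L{\left(N,d \right)} = 5 d + 3 = 3 + 5 d$)
$v{\left(W \right)} = -14$ ($v{\left(W \right)} = \left(3 + 5 \left(-4\right)\right) + 3 = \left(3 - 20\right) + 3 = -17 + 3 = -14$)
$v{\left(U{\left(6 \right)} \right)} + 20 \left(-87\right) = -14 + 20 \left(-87\right) = -14 - 1740 = -1754$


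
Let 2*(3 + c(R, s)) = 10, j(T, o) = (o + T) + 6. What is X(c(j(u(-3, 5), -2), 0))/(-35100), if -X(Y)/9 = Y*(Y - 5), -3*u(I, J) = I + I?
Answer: -1/650 ≈ -0.0015385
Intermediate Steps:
u(I, J) = -2*I/3 (u(I, J) = -(I + I)/3 = -2*I/3)
j(T, o) = 6 + T + o (j(T, o) = (T + o) + 6 = 6 + T + o)
c(R, s) = 2 (c(R, s) = -3 + (½)*10 = -3 + 5 = 2)
X(Y) = -9*Y*(-5 + Y) (X(Y) = -9*Y*(Y - 5) = -9*Y*(-5 + Y))
X(c(j(u(-3, 5), -2), 0))/(-35100) = (9*2*(5 - 1*2))/(-35100) = (9*2*(5 - 2))*(-1/35100) = (9*2*3)*(-1/35100) = 54*(-1/35100) = -1/650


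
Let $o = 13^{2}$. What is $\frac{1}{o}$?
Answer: $\frac{1}{169} \approx 0.0059172$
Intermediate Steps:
$o = 169$
$\frac{1}{o} = \frac{1}{169}$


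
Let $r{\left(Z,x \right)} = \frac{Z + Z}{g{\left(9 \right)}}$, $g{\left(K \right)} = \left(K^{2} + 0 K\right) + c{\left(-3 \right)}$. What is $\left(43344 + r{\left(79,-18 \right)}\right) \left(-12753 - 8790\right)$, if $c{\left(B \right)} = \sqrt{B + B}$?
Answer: $\frac{43086 \left(- 21672 \sqrt{6} + 1755511 i\right)}{\sqrt{6} - 81 i} \approx -9.338 \cdot 10^{8} + 1269.6 i$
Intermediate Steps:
$c{\left(B \right)} = \sqrt{2} \sqrt{B}$ ($c{\left(B \right)} = \sqrt{2 B} = \sqrt{2} \sqrt{B}$)
$g{\left(K \right)} = K^{2} + i \sqrt{6}$ ($g{\left(K \right)} = \left(K^{2} + 0 K\right) + \sqrt{2} \sqrt{-3} = \left(K^{2} + 0\right) + \sqrt{2} i \sqrt{3} = K^{2} + i \sqrt{6}$)
$r{\left(Z,x \right)} = \frac{2 Z}{81 + i \sqrt{6}}$ ($r{\left(Z,x \right)} = \frac{Z + Z}{9^{2} + i \sqrt{6}} = \frac{2 Z}{81 + i \sqrt{6}}$)
$\left(43344 + r{\left(79,-18 \right)}\right) \left(-12753 - 8790\right) = \left(43344 + \left(\frac{54}{2189} \cdot 79 - \frac{2}{6567} i 79 \sqrt{6}\right)\right) \left(-12753 - 8790\right) = \left(43344 + \left(\frac{4266}{2189} - \frac{158 i \sqrt{6}}{6567}\right)\right) \left(-21543\right) = \left(\frac{94884282}{2189} - \frac{158 i \sqrt{6}}{6567}\right) \left(-21543\right) = - \frac{2044092087126}{2189} + \frac{1134598 i \sqrt{6}}{2189}$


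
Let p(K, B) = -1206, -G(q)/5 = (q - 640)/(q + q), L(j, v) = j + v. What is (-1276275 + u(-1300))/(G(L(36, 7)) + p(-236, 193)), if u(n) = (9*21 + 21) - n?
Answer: 109629790/100731 ≈ 1088.3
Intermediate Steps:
G(q) = -5*(-640 + q)/(2*q) (G(q) = -5*(q - 640)/(q + q) = -5*(-640 + q)/(2*q))
u(n) = 210 - n (u(n) = (189 + 21) - n = 210 - n)
(-1276275 + u(-1300))/(G(L(36, 7)) + p(-236, 193)) = (-1276275 + (210 - 1*(-1300)))/((-5/2 + 1600/(36 + 7)) - 1206) = (-1276275 + (210 + 1300))/((-5/2 + 1600/43) - 1206) = (-1276275 + 1510)/((-5/2 + 1600*(1/43)) - 1206) = -1274765/((-5/2 + 1600/43) - 1206) = -1274765/(2985/86 - 1206) = -1274765/(-100731/86) = -1274765*(-86/100731) = 109629790/100731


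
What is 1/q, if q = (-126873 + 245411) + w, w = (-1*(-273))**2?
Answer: 1/193067 ≈ 5.1796e-6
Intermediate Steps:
w = 74529 (w = 273**2 = 74529)
q = 193067 (q = (-126873 + 245411) + 74529 = 118538 + 74529 = 193067)
1/q = 1/193067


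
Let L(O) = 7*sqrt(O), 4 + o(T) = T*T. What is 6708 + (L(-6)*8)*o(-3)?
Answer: 6708 + 280*I*sqrt(6) ≈ 6708.0 + 685.86*I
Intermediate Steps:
o(T) = -4 + T**2 (o(T) = -4 + T*T = -4 + T**2)
6708 + (L(-6)*8)*o(-3) = 6708 + ((7*sqrt(-6))*8)*(-4 + (-3)**2) = 6708 + ((7*(I*sqrt(6)))*8)*(-4 + 9) = 6708 + ((7*I*sqrt(6))*8)*5 = 6708 + (56*I*sqrt(6))*5 = 6708 + 280*I*sqrt(6)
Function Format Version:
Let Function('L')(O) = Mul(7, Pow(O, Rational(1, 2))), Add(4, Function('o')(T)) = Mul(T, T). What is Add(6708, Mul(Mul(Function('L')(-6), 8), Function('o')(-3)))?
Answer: Add(6708, Mul(280, I, Pow(6, Rational(1, 2)))) ≈ Add(6708.0, Mul(685.86, I))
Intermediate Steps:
Function('o')(T) = Add(-4, Pow(T, 2)) (Function('o')(T) = Add(-4, Mul(T, T)) = Add(-4, Pow(T, 2)))
Add(6708, Mul(Mul(Function('L')(-6), 8), Function('o')(-3))) = Add(6708, Mul(Mul(Mul(7, Pow(-6, Rational(1, 2))), 8), Add(-4, Pow(-3, 2)))) = Add(6708, Mul(Mul(Mul(7, Mul(I, Pow(6, Rational(1, 2)))), 8), Add(-4, 9))) = Add(6708, Mul(Mul(Mul(7, I, Pow(6, Rational(1, 2))), 8), 5)) = Add(6708, Mul(Mul(56, I, Pow(6, Rational(1, 2))), 5)) = Add(6708, Mul(280, I, Pow(6, Rational(1, 2))))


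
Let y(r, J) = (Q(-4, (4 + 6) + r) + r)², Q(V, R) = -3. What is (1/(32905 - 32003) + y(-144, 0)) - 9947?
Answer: 10519125/902 ≈ 11662.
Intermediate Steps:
y(r, J) = (-3 + r)²
(1/(32905 - 32003) + y(-144, 0)) - 9947 = (1/(32905 - 32003) + (-3 - 144)²) - 9947 = (1/902 + (-147)²) - 9947 = (1/902 + 21609) - 9947 = 19491319/902 - 9947 = 10519125/902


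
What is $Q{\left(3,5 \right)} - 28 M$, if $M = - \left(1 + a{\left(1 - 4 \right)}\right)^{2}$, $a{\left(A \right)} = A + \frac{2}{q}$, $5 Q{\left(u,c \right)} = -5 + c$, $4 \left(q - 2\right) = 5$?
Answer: $\frac{9072}{169} \approx 53.68$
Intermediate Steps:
$q = \frac{13}{4}$ ($q = 2 + \frac{1}{4} \cdot 5 = 2 + \frac{5}{4} = \frac{13}{4} \approx 3.25$)
$Q{\left(u,c \right)} = -1 + \frac{c}{5}$ ($Q{\left(u,c \right)} = \frac{-5 + c}{5} = -1 + \frac{c}{5}$)
$a{\left(A \right)} = \frac{8}{13} + A$ ($a{\left(A \right)} = A + \frac{2}{\frac{13}{4}} = A + 2 \cdot \frac{4}{13} = A + \frac{8}{13} = \frac{8}{13} + A$)
$M = - \frac{324}{169}$ ($M = - \left(1 + \left(\frac{8}{13} + \left(1 - 4\right)\right)\right)^{2} = - \left(1 + \left(\frac{8}{13} - 3\right)\right)^{2} = - \left(1 - \frac{31}{13}\right)^{2} = - \left(- \frac{18}{13}\right)^{2} = \left(-1\right) \frac{324}{169} = - \frac{324}{169} \approx -1.9172$)
$Q{\left(3,5 \right)} - 28 M = \left(-1 + \frac{1}{5} \cdot 5\right) - - \frac{9072}{169} = \left(-1 + 1\right) + \frac{9072}{169} = 0 + \frac{9072}{169} = \frac{9072}{169}$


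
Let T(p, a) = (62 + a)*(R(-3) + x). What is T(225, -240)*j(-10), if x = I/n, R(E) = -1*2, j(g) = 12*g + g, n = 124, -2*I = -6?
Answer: -1417325/31 ≈ -45720.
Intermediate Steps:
I = 3 (I = -½*(-6) = 3)
j(g) = 13*g
R(E) = -2
x = 3/124 ≈ 0.024194
T(p, a) = -245/2 - 245*a/124 (T(p, a) = (62 + a)*(-2 + 3/124) = (62 + a)*(-245/124) = -245/2 - 245*a/124)
T(225, -240)*j(-10) = (-245/2 - 245/124*(-240))*(13*(-10)) = (-245/2 + 14700/31)*(-130) = (21805/62)*(-130) = -1417325/31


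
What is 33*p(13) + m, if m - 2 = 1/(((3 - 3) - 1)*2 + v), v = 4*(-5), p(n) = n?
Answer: 9481/22 ≈ 430.95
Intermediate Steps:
v = -20
m = 43/22 (m = 2 + 1/(((3 - 3) - 1)*2 - 20) = 2 + 1/((0 - 1)*2 - 20) = 2 + 1/(-1*2 - 20) = 2 + 1/(-2 - 20) = 2 + 1/(-22) = 2 - 1/22 = 43/22 ≈ 1.9545)
33*p(13) + m = 33*13 + 43/22 = 429 + 43/22 = 9481/22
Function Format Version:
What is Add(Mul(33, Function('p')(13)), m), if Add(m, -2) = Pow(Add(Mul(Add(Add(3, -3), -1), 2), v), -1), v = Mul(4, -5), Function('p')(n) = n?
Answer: Rational(9481, 22) ≈ 430.95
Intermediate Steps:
v = -20
m = Rational(43, 22) (m = Add(2, Pow(Add(Mul(Add(Add(3, -3), -1), 2), -20), -1)) = Add(2, Pow(Add(Mul(Add(0, -1), 2), -20), -1)) = Add(2, Pow(Add(Mul(-1, 2), -20), -1)) = Add(2, Pow(Add(-2, -20), -1)) = Add(2, Pow(-22, -1)) = Add(2, Rational(-1, 22)) = Rational(43, 22) ≈ 1.9545)
Add(Mul(33, Function('p')(13)), m) = Add(Mul(33, 13), Rational(43, 22)) = Add(429, Rational(43, 22)) = Rational(9481, 22)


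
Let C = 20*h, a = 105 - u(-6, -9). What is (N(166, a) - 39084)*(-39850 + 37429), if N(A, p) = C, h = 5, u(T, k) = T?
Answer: 94380264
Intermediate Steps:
a = 111 (a = 105 - 1*(-6) = 105 + 6 = 111)
C = 100 (C = 20*5 = 100)
N(A, p) = 100
(N(166, a) - 39084)*(-39850 + 37429) = (100 - 39084)*(-39850 + 37429) = -38984*(-2421) = 94380264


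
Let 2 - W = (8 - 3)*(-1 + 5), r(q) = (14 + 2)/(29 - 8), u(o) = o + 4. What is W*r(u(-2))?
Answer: -96/7 ≈ -13.714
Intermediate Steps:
u(o) = 4 + o
r(q) = 16/21
W = -18 (W = 2 - (8 - 3)*(-1 + 5) = 2 - 5*4 = 2 - 1*20 = 2 - 20 = -18)
W*r(u(-2)) = -18*16/21 = -96/7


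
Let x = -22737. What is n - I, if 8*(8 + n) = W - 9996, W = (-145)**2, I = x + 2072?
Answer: 176285/8 ≈ 22036.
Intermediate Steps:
I = -20665 (I = -22737 + 2072 = -20665)
W = 21025
n = 10965/8 (n = -8 + (21025 - 9996)/8 = -8 + (1/8)*11029 = -8 + 11029/8 = 10965/8 ≈ 1370.6)
n - I = 10965/8 - 1*(-20665) = 10965/8 + 20665 = 176285/8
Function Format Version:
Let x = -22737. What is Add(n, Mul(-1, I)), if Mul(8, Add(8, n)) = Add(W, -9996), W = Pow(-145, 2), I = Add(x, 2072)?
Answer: Rational(176285, 8) ≈ 22036.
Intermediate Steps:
I = -20665 (I = Add(-22737, 2072) = -20665)
W = 21025
n = Rational(10965, 8) (n = Add(-8, Mul(Rational(1, 8), Add(21025, -9996))) = Add(-8, Mul(Rational(1, 8), 11029)) = Add(-8, Rational(11029, 8)) = Rational(10965, 8) ≈ 1370.6)
Add(n, Mul(-1, I)) = Add(Rational(10965, 8), Mul(-1, -20665)) = Add(Rational(10965, 8), 20665) = Rational(176285, 8)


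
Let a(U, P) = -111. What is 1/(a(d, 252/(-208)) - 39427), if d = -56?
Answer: -1/39538 ≈ -2.5292e-5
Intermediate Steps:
1/(a(d, 252/(-208)) - 39427) = 1/(-111 - 39427) = 1/(-39538) = -1/39538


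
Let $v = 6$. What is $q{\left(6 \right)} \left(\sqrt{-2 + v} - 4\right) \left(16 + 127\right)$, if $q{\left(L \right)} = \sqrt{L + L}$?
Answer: $- 572 \sqrt{3} \approx -990.73$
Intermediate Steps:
$q{\left(L \right)} = \sqrt{2} \sqrt{L}$ ($q{\left(L \right)} = \sqrt{2 L} = \sqrt{2} \sqrt{L}$)
$q{\left(6 \right)} \left(\sqrt{-2 + v} - 4\right) \left(16 + 127\right) = \sqrt{2} \sqrt{6} \left(\sqrt{-2 + 6} - 4\right) \left(16 + 127\right) = 2 \sqrt{3} \left(\sqrt{4} - 4\right) 143 = 2 \sqrt{3} \left(2 - 4\right) 143 = 2 \sqrt{3} \left(-2\right) 143 = - 4 \sqrt{3} \cdot 143 = - 572 \sqrt{3}$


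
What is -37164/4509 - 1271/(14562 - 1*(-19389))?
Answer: -140831767/17009451 ≈ -8.2796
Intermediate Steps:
-37164/4509 - 1271/(14562 - 1*(-19389)) = -37164*1/4509 - 1271/(14562 + 19389) = -12388/1503 - 1271/33951 = -140831767/17009451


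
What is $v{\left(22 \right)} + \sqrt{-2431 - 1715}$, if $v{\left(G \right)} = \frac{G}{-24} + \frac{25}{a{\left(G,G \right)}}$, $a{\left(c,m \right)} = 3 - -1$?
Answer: $\frac{16}{3} + i \sqrt{4146} \approx 5.3333 + 64.389 i$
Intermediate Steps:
$a{\left(c,m \right)} = 4$ ($a{\left(c,m \right)} = 3 + 1 = 4$)
$v{\left(G \right)} = \frac{25}{4} - \frac{G}{24}$ ($v{\left(G \right)} = \frac{G}{-24} + \frac{25}{4} = G \left(- \frac{1}{24}\right) + 25 \cdot \frac{1}{4} = - \frac{G}{24} + \frac{25}{4} = \frac{25}{4} - \frac{G}{24}$)
$v{\left(22 \right)} + \sqrt{-2431 - 1715} = \left(\frac{25}{4} - \frac{11}{12}\right) + \sqrt{-2431 - 1715} = \left(\frac{25}{4} - \frac{11}{12}\right) + \sqrt{-4146} = \frac{16}{3} + i \sqrt{4146}$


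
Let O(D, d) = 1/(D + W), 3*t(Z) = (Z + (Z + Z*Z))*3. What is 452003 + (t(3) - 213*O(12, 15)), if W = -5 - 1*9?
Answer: 904249/2 ≈ 4.5212e+5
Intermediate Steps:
W = -14 (W = -5 - 9 = -14)
t(Z) = Z² + 2*Z (t(Z) = ((Z + (Z + Z*Z))*3)/3 = ((Z + (Z + Z²))*3)/3 = ((Z² + 2*Z)*3)/3 = (3*Z² + 6*Z)/3 = Z² + 2*Z)
O(D, d) = 1/(-14 + D) (O(D, d) = 1/(D - 14) = 1/(-14 + D))
452003 + (t(3) - 213*O(12, 15)) = 452003 + (3*(2 + 3) - 213/(-14 + 12)) = 452003 + (3*5 - 213/(-2)) = 452003 + (15 - 213*(-½)) = 452003 + (15 + 213/2) = 452003 + 243/2 = 904249/2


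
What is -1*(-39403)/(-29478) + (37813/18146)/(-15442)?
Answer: -5521125122005/4130023031148 ≈ -1.3368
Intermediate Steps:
-1*(-39403)/(-29478) + (37813/18146)/(-15442) = 39403*(-1/29478) + (37813*(1/18146))*(-1/15442) = -39403/29478 + (37813/18146)*(-1/15442) = -39403/29478 - 37813/280210532 = -5521125122005/4130023031148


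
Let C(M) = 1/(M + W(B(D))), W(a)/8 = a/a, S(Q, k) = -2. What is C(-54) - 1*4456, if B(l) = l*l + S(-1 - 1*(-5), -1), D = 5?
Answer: -204977/46 ≈ -4456.0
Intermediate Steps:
B(l) = -2 + l**2 (B(l) = l*l - 2 = l**2 - 2 = -2 + l**2)
W(a) = 8 (W(a) = 8*(a/a) = 8*1 = 8)
C(M) = 1/(8 + M) (C(M) = 1/(M + 8) = 1/(8 + M))
C(-54) - 1*4456 = 1/(8 - 54) - 1*4456 = 1/(-46) - 4456 = -1/46 - 4456 = -204977/46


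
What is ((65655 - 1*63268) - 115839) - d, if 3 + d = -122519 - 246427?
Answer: 255497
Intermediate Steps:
d = -368949 (d = -3 + (-122519 - 246427) = -3 - 368946 = -368949)
((65655 - 1*63268) - 115839) - d = ((65655 - 1*63268) - 115839) - 1*(-368949) = ((65655 - 63268) - 115839) + 368949 = (2387 - 115839) + 368949 = -113452 + 368949 = 255497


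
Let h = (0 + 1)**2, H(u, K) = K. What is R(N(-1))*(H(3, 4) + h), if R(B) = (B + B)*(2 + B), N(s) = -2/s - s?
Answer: 150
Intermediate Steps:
N(s) = -s - 2/s
R(B) = 2*B*(2 + B) (R(B) = (2*B)*(2 + B) = 2*B*(2 + B))
h = 1 (h = 1**2 = 1)
R(N(-1))*(H(3, 4) + h) = (2*(-1*(-1) - 2/(-1))*(2 + (-1*(-1) - 2/(-1))))*(4 + 1) = (2*(1 - 2*(-1))*(2 + (1 - 2*(-1))))*5 = (2*(1 + 2)*(2 + (1 + 2)))*5 = (2*3*(2 + 3))*5 = (2*3*5)*5 = 30*5 = 150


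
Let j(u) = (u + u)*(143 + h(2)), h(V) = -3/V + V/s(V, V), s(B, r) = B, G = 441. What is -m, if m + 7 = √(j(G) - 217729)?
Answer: 7 - 2*I*√23011 ≈ 7.0 - 303.39*I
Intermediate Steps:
h(V) = 1 - 3/V (h(V) = -3/V + V/V = -3/V + 1 = 1 - 3/V)
j(u) = 285*u (j(u) = (u + u)*(143 + (-3 + 2)/2) = (2*u)*(143 + (½)*(-1)) = (2*u)*(143 - ½) = (2*u)*(285/2) = 285*u)
m = -7 + 2*I*√23011 (m = -7 + √(285*441 - 217729) = -7 + √(125685 - 217729) = -7 + √(-92044) = -7 + 2*I*√23011 ≈ -7.0 + 303.39*I)
-m = -(-7 + 2*I*√23011) = 7 - 2*I*√23011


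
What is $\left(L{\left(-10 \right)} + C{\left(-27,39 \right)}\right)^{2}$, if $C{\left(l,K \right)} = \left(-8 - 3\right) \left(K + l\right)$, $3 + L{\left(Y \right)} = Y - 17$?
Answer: $26244$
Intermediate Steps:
$L{\left(Y \right)} = -20 + Y$ ($L{\left(Y \right)} = -3 + \left(Y - 17\right) = -3 + \left(-17 + Y\right) = -20 + Y$)
$C{\left(l,K \right)} = - 11 K - 11 l$ ($C{\left(l,K \right)} = - 11 \left(K + l\right) = - 11 K - 11 l$)
$\left(L{\left(-10 \right)} + C{\left(-27,39 \right)}\right)^{2} = \left(\left(-20 - 10\right) - 132\right)^{2} = \left(-30 + \left(-429 + 297\right)\right)^{2} = \left(-30 - 132\right)^{2} = \left(-162\right)^{2} = 26244$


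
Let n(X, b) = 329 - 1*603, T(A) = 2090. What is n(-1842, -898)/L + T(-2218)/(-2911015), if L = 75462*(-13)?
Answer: -125268443/285572318109 ≈ -0.00043866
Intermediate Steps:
n(X, b) = -274 (n(X, b) = 329 - 603 = -274)
L = -981006
n(-1842, -898)/L + T(-2218)/(-2911015) = -274/(-981006) + 2090/(-2911015) = -274*(-1/981006) + 2090*(-1/2911015) = 137/490503 - 418/582203 = -125268443/285572318109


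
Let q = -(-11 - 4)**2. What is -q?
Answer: 225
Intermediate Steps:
q = -225 (q = -1*(-15)**2 = -1*225 = -225)
-q = -1*(-225) = 225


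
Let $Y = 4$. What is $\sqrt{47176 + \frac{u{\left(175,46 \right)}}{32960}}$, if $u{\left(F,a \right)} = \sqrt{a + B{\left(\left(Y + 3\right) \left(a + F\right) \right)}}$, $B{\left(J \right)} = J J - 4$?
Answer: $\frac{\sqrt{800784294400 + 515 \sqrt{2393251}}}{4120} \approx 217.2$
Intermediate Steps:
$B{\left(J \right)} = -4 + J^{2}$ ($B{\left(J \right)} = J^{2} - 4 = -4 + J^{2}$)
$u{\left(F,a \right)} = \sqrt{-4 + a + \left(7 F + 7 a\right)^{2}}$ ($u{\left(F,a \right)} = \sqrt{a + \left(-4 + \left(\left(4 + 3\right) \left(a + F\right)\right)^{2}\right)} = \sqrt{a + \left(-4 + \left(7 \left(F + a\right)\right)^{2}\right)} = \sqrt{a + \left(-4 + \left(7 F + 7 a\right)^{2}\right)} = \sqrt{-4 + a + \left(7 F + 7 a\right)^{2}}$)
$\sqrt{47176 + \frac{u{\left(175,46 \right)}}{32960}} = \sqrt{47176 + \frac{\sqrt{-4 + 46 + 49 \left(175 + 46\right)^{2}}}{32960}} = \sqrt{47176 + \sqrt{-4 + 46 + 49 \cdot 221^{2}} \cdot \frac{1}{32960}} = \sqrt{47176 + \sqrt{-4 + 46 + 49 \cdot 48841} \cdot \frac{1}{32960}} = \sqrt{47176 + \sqrt{-4 + 46 + 2393209} \cdot \frac{1}{32960}} = \sqrt{47176 + \sqrt{2393251} \cdot \frac{1}{32960}} = \sqrt{47176 + \frac{\sqrt{2393251}}{32960}}$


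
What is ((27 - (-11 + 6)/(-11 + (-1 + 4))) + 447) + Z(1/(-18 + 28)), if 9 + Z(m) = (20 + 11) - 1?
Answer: 3955/8 ≈ 494.38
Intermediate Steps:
Z(m) = 21 (Z(m) = -9 + ((20 + 11) - 1) = -9 + (31 - 1) = -9 + 30 = 21)
((27 - (-11 + 6)/(-11 + (-1 + 4))) + 447) + Z(1/(-18 + 28)) = ((27 - (-11 + 6)/(-11 + (-1 + 4))) + 447) + 21 = ((27 - (-5)/(-11 + 3)) + 447) + 21 = ((27 - (-5)/(-8)) + 447) + 21 = ((27 - (-5)*(-1)/8) + 447) + 21 = ((27 - 1*5/8) + 447) + 21 = ((27 - 5/8) + 447) + 21 = (211/8 + 447) + 21 = 3787/8 + 21 = 3955/8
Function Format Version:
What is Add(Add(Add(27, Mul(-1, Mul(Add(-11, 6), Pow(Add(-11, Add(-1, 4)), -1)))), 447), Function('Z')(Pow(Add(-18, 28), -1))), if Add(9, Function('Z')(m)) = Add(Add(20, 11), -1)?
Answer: Rational(3955, 8) ≈ 494.38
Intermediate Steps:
Function('Z')(m) = 21 (Function('Z')(m) = Add(-9, Add(Add(20, 11), -1)) = Add(-9, Add(31, -1)) = Add(-9, 30) = 21)
Add(Add(Add(27, Mul(-1, Mul(Add(-11, 6), Pow(Add(-11, Add(-1, 4)), -1)))), 447), Function('Z')(Pow(Add(-18, 28), -1))) = Add(Add(Add(27, Mul(-1, Mul(Add(-11, 6), Pow(Add(-11, Add(-1, 4)), -1)))), 447), 21) = Add(Add(Add(27, Mul(-1, Mul(-5, Pow(Add(-11, 3), -1)))), 447), 21) = Add(Add(Add(27, Mul(-1, Mul(-5, Pow(-8, -1)))), 447), 21) = Add(Add(Add(27, Mul(-1, Mul(-5, Rational(-1, 8)))), 447), 21) = Add(Add(Add(27, Mul(-1, Rational(5, 8))), 447), 21) = Add(Add(Add(27, Rational(-5, 8)), 447), 21) = Add(Add(Rational(211, 8), 447), 21) = Add(Rational(3787, 8), 21) = Rational(3955, 8)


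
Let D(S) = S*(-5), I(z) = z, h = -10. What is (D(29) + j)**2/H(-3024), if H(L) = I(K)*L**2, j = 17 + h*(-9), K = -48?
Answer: -361/109734912 ≈ -3.2897e-6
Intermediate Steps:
D(S) = -5*S
j = 107 (j = 17 - 10*(-9) = 17 + 90 = 107)
H(L) = -48*L**2
(D(29) + j)**2/H(-3024) = (-5*29 + 107)**2/((-48*(-3024)**2)) = (-145 + 107)**2/((-48*9144576)) = (-38)**2/(-438939648) = 1444*(-1/438939648) = -361/109734912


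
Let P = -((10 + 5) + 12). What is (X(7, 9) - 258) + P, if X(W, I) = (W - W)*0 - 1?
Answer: -286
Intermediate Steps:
X(W, I) = -1 (X(W, I) = 0*0 - 1 = 0 - 1 = -1)
P = -27 (P = -(15 + 12) = -1*27 = -27)
(X(7, 9) - 258) + P = (-1 - 258) - 27 = -259 - 27 = -286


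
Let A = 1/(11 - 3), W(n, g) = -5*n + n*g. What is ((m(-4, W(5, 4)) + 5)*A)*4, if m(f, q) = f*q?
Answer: 25/2 ≈ 12.500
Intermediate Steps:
W(n, g) = -5*n + g*n
A = 1/8 ≈ 0.12500
((m(-4, W(5, 4)) + 5)*A)*4 = ((-20*(-5 + 4) + 5)*(1/8))*4 = ((-20*(-1) + 5)*(1/8))*4 = ((-4*(-5) + 5)*(1/8))*4 = ((20 + 5)*(1/8))*4 = (25*(1/8))*4 = (25/8)*4 = 25/2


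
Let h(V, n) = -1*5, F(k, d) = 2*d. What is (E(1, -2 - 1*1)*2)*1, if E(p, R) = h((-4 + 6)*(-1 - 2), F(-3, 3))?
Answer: -10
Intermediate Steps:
h(V, n) = -5
E(p, R) = -5
(E(1, -2 - 1*1)*2)*1 = -5*2*1 = -10*1 = -10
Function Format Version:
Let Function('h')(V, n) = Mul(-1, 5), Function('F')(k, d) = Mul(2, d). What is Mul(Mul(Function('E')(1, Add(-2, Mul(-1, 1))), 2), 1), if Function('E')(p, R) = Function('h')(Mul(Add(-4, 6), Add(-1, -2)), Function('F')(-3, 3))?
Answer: -10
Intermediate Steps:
Function('h')(V, n) = -5
Function('E')(p, R) = -5
Mul(Mul(Function('E')(1, Add(-2, Mul(-1, 1))), 2), 1) = Mul(Mul(-5, 2), 1) = Mul(-10, 1) = -10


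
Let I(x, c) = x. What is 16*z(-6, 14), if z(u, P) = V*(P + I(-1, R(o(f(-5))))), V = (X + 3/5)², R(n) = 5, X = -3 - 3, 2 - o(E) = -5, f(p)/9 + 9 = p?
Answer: 151632/25 ≈ 6065.3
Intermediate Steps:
f(p) = -81 + 9*p
o(E) = 7 (o(E) = 2 - 1*(-5) = 2 + 5 = 7)
X = -6
V = 729/25 (V = (-6 + 3/5)² = (-6 + 3*(⅕))² = (-6 + ⅗)² = (-27/5)² = 729/25 ≈ 29.160)
z(u, P) = -729/25 + 729*P/25 (z(u, P) = 729*(P - 1)/25 = 729*(-1 + P)/25 = -729/25 + 729*P/25)
16*z(-6, 14) = 16*(-729/25 + (729/25)*14) = 16*(-729/25 + 10206/25) = 16*(9477/25) = 151632/25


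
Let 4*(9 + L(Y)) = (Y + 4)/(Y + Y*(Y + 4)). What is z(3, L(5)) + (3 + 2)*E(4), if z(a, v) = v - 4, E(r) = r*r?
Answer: 13409/200 ≈ 67.045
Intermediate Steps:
E(r) = r²
L(Y) = -9 + (4 + Y)/(4*(Y + Y*(4 + Y))) (L(Y) = -9 + ((Y + 4)/(Y + Y*(Y + 4)))/4 = -9 + ((4 + Y)/(Y + Y*(4 + Y)))/4 = -9 + (4 + Y)/(4*(Y + Y*(4 + Y))))
z(a, v) = -4 + v
z(3, L(5)) + (3 + 2)*E(4) = (-4 + (¼)*(4 - 179*5 - 36*5²)/(5*(5 + 5))) + (3 + 2)*4² = (-4 + (¼)*(⅕)*(4 - 895 - 36*25)/10) + 5*16 = (-4 + (¼)*(⅕)*(⅒)*(4 - 895 - 900)) + 80 = (-4 + (¼)*(⅕)*(⅒)*(-1791)) + 80 = (-4 - 1791/200) + 80 = -2591/200 + 80 = 13409/200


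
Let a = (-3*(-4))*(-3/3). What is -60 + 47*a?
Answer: -624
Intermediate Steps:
a = -12 (a = 12*(-3*1/3) = 12*(-1) = -12)
-60 + 47*a = -60 + 47*(-12) = -60 - 564 = -624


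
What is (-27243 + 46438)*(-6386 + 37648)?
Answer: 600074090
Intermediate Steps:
(-27243 + 46438)*(-6386 + 37648) = 19195*31262 = 600074090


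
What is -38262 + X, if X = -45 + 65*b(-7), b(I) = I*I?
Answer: -35122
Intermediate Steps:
b(I) = I²
X = 3140 (X = -45 + 65*(-7)² = -45 + 65*49 = -45 + 3185 = 3140)
-38262 + X = -38262 + 3140 = -35122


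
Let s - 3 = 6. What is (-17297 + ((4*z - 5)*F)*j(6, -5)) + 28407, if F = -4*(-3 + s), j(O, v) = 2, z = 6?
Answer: 10198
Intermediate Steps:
s = 9 (s = 3 + 6 = 9)
F = -24 (F = -4*(-3 + 9) = -4*6 = -24)
(-17297 + ((4*z - 5)*F)*j(6, -5)) + 28407 = (-17297 + ((4*6 - 5)*(-24))*2) + 28407 = (-17297 + ((24 - 5)*(-24))*2) + 28407 = (-17297 + (19*(-24))*2) + 28407 = (-17297 - 456*2) + 28407 = (-17297 - 912) + 28407 = -18209 + 28407 = 10198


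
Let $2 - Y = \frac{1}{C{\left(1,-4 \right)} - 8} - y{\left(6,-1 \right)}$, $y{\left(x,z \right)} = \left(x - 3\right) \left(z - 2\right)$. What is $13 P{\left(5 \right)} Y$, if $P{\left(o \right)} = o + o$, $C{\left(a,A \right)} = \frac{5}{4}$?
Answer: $- \frac{24050}{27} \approx -890.74$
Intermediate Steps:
$C{\left(a,A \right)} = \frac{5}{4}$ ($C{\left(a,A \right)} = 5 \cdot \frac{1}{4} = \frac{5}{4}$)
$y{\left(x,z \right)} = \left(-3 + x\right) \left(-2 + z\right)$
$Y = - \frac{185}{27}$ ($Y = 2 - \left(\frac{1}{\frac{5}{4} - 8} - \left(6 - -3 - 12 + 6 \left(-1\right)\right)\right) = 2 - \left(\frac{1}{- \frac{27}{4}} - \left(6 + 3 - 12 - 6\right)\right) = 2 - \left(- \frac{4}{27} - -9\right) = 2 - \left(- \frac{4}{27} + 9\right) = 2 - \frac{239}{27} = - \frac{185}{27} \approx -6.8519$)
$P{\left(o \right)} = 2 o$
$13 P{\left(5 \right)} Y = 13 \cdot 2 \cdot 5 \left(- \frac{185}{27}\right) = 13 \cdot 10 \left(- \frac{185}{27}\right) = 130 \left(- \frac{185}{27}\right) = - \frac{24050}{27}$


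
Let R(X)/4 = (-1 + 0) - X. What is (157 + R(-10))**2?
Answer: 37249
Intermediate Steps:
R(X) = -4 - 4*X (R(X) = 4*((-1 + 0) - X) = 4*(-1 - X) = -4 - 4*X)
(157 + R(-10))**2 = (157 + (-4 - 4*(-10)))**2 = (157 + (-4 + 40))**2 = (157 + 36)**2 = 193**2 = 37249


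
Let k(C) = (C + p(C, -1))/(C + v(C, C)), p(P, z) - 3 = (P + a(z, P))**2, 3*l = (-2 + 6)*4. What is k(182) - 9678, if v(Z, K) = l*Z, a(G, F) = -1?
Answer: -878097/91 ≈ -9649.4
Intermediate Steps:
l = 16/3 (l = ((-2 + 6)*4)/3 = (4*4)/3 = (1/3)*16 = 16/3 ≈ 5.3333)
v(Z, K) = 16*Z/3
p(P, z) = 3 + (-1 + P)**2 (p(P, z) = 3 + (P - 1)**2 = 3 + (-1 + P)**2)
k(C) = 3*(3 + C + (-1 + C)**2)/(19*C) (k(C) = (C + (3 + (-1 + C)**2))/(C + 16*C/3) = (3 + C + (-1 + C)**2)/((19*C/3)) = (3 + C + (-1 + C)**2)*(3/(19*C)) = 3*(3 + C + (-1 + C)**2)/(19*C))
k(182) - 9678 = (3/19)*(4 + 182**2 - 1*182)/182 - 9678 = (3/19)*(1/182)*(4 + 33124 - 182) - 9678 = (3/19)*(1/182)*32946 - 9678 = 2601/91 - 9678 = -878097/91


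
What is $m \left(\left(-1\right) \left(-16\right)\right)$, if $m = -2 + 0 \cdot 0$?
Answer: $-32$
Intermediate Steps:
$m = -2$ ($m = -2 + 0 = -2$)
$m \left(\left(-1\right) \left(-16\right)\right) = - 2 \left(\left(-1\right) \left(-16\right)\right) = \left(-2\right) 16 = -32$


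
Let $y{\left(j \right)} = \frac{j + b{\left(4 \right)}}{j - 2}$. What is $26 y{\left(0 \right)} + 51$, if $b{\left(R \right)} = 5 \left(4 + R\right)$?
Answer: $-469$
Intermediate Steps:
$b{\left(R \right)} = 20 + 5 R$
$y{\left(j \right)} = \frac{40 + j}{-2 + j}$ ($y{\left(j \right)} = \frac{j + \left(20 + 5 \cdot 4\right)}{j - 2} = \frac{j + \left(20 + 20\right)}{-2 + j} = \frac{j + 40}{-2 + j} = \frac{40 + j}{-2 + j}$)
$26 y{\left(0 \right)} + 51 = 26 \frac{40 + 0}{-2 + 0} + 51 = 26 \frac{1}{-2} \cdot 40 + 51 = 26 \left(\left(- \frac{1}{2}\right) 40\right) + 51 = 26 \left(-20\right) + 51 = -520 + 51 = -469$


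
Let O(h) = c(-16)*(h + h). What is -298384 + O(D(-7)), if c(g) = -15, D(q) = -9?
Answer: -298114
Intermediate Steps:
O(h) = -30*h (O(h) = -15*(h + h) = -30*h)
-298384 + O(D(-7)) = -298384 - 30*(-9) = -298384 + 270 = -298114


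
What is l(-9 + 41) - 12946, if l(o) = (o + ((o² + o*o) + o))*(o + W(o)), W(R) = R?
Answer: 122222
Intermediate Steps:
l(o) = 2*o*(2*o + 2*o²) (l(o) = (o + ((o² + o*o) + o))*(o + o) = (o + ((o² + o²) + o))*(2*o) = (o + (2*o² + o))*(2*o) = (o + (o + 2*o²))*(2*o) = (2*o + 2*o²)*(2*o) = 2*o*(2*o + 2*o²))
l(-9 + 41) - 12946 = 4*(-9 + 41)²*(1 + (-9 + 41)) - 12946 = 4*32²*(1 + 32) - 12946 = 4*1024*33 - 12946 = 135168 - 12946 = 122222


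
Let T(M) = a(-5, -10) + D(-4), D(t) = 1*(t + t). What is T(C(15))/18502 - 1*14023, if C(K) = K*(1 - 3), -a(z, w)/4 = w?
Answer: -129726757/9251 ≈ -14023.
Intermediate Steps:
a(z, w) = -4*w
D(t) = 2*t (D(t) = 1*(2*t) = 2*t)
C(K) = -2*K (C(K) = K*(-2) = -2*K)
T(M) = 32 (T(M) = -4*(-10) + 2*(-4) = 40 - 8 = 32)
T(C(15))/18502 - 1*14023 = 32/18502 - 1*14023 = 32*(1/18502) - 14023 = 16/9251 - 14023 = -129726757/9251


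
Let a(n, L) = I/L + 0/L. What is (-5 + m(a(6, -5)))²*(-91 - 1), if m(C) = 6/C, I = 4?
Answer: -14375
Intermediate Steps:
a(n, L) = 4/L (a(n, L) = 4/L + 0/L = 4/L + 0 = 4/L)
(-5 + m(a(6, -5)))²*(-91 - 1) = (-5 + 6/((4/(-5))))²*(-91 - 1) = (-5 + 6/((4*(-⅕))))²*(-92) = (-5 + 6/(-⅘))²*(-92) = (-5 + 6*(-5/4))²*(-92) = (-5 - 15/2)²*(-92) = (-25/2)²*(-92) = (625/4)*(-92) = -14375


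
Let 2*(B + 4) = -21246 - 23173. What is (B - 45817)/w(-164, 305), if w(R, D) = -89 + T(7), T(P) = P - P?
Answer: 136061/178 ≈ 764.39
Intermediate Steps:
B = -44427/2 (B = -4 + (-21246 - 23173)/2 = -4 + (½)*(-44419) = -4 - 44419/2 = -44427/2 ≈ -22214.)
T(P) = 0
w(R, D) = -89 (w(R, D) = -89 + 0 = -89)
(B - 45817)/w(-164, 305) = (-44427/2 - 45817)/(-89) = -136061/2*(-1/89) = 136061/178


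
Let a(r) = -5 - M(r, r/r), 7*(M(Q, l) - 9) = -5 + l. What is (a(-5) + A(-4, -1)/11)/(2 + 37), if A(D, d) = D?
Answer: -354/1001 ≈ -0.35365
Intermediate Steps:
M(Q, l) = 58/7 + l/7 (M(Q, l) = 9 + (-5 + l)/7 = 9 + (-5/7 + l/7) = 58/7 + l/7)
a(r) = -94/7 (a(r) = -5 - (58/7 + (r/r)/7) = -5 - (58/7 + (⅐)*1) = -5 - (58/7 + ⅐) = -5 - 1*59/7 = -5 - 59/7 = -94/7)
(a(-5) + A(-4, -1)/11)/(2 + 37) = (-94/7 - 4/11)/(2 + 37) = (-94/7 - 4*1/11)/39 = (-94/7 - 4/11)/39 = (1/39)*(-1062/77) = -354/1001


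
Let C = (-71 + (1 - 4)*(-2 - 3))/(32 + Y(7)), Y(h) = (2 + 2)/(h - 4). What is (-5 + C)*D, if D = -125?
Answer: 835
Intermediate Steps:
Y(h) = 4/(-4 + h)
C = -42/25 (C = (-71 + (1 - 4)*(-2 - 3))/(32 + 4/(-4 + 7)) = (-71 - 3*(-5))/(32 + 4/3) = (-71 + 15)/(32 + 4*(⅓)) = -56/(32 + 4/3) = -56/100/3 = -56*3/100 = -42/25 ≈ -1.6800)
(-5 + C)*D = (-5 - 42/25)*(-125) = -167/25*(-125) = 835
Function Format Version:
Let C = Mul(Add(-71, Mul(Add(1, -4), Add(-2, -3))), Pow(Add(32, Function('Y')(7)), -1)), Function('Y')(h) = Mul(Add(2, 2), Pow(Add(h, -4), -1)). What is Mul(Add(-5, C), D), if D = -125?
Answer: 835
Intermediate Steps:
Function('Y')(h) = Mul(4, Pow(Add(-4, h), -1))
C = Rational(-42, 25) (C = Mul(Add(-71, Mul(Add(1, -4), Add(-2, -3))), Pow(Add(32, Mul(4, Pow(Add(-4, 7), -1))), -1)) = Mul(Add(-71, Mul(-3, -5)), Pow(Add(32, Mul(4, Pow(3, -1))), -1)) = Mul(Add(-71, 15), Pow(Add(32, Mul(4, Rational(1, 3))), -1)) = Mul(-56, Pow(Add(32, Rational(4, 3)), -1)) = Mul(-56, Pow(Rational(100, 3), -1)) = Mul(-56, Rational(3, 100)) = Rational(-42, 25) ≈ -1.6800)
Mul(Add(-5, C), D) = Mul(Add(-5, Rational(-42, 25)), -125) = Mul(Rational(-167, 25), -125) = 835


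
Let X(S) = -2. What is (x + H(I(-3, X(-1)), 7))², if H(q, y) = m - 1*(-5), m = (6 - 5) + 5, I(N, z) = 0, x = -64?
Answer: 2809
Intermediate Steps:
m = 6 (m = 1 + 5 = 6)
H(q, y) = 11 (H(q, y) = 6 - 1*(-5) = 6 + 5 = 11)
(x + H(I(-3, X(-1)), 7))² = (-64 + 11)² = (-53)² = 2809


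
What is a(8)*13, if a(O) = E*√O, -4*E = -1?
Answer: 13*√2/2 ≈ 9.1924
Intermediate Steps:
E = ¼ (E = -¼*(-1) = ¼ ≈ 0.25000)
a(O) = √O/4
a(8)*13 = (√8/4)*13 = ((2*√2)/4)*13 = (√2/2)*13 = 13*√2/2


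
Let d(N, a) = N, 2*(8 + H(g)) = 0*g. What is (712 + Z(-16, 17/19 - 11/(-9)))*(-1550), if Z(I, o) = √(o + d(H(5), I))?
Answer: -1103600 - 1550*I*√19114/57 ≈ -1.1036e+6 - 3759.5*I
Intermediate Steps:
H(g) = -8 (H(g) = -8 + (0*g)/2 = -8 + (½)*0 = -8 + 0 = -8)
Z(I, o) = √(-8 + o) (Z(I, o) = √(o - 8) = √(-8 + o))
(712 + Z(-16, 17/19 - 11/(-9)))*(-1550) = (712 + √(-8 + (17/19 - 11/(-9))))*(-1550) = (712 + √(-8 + (17*(1/19) - 11*(-⅑))))*(-1550) = (712 + √(-8 + (17/19 + 11/9)))*(-1550) = (712 + √(-8 + 362/171))*(-1550) = (712 + √(-1006/171))*(-1550) = (712 + I*√19114/57)*(-1550) = -1103600 - 1550*I*√19114/57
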